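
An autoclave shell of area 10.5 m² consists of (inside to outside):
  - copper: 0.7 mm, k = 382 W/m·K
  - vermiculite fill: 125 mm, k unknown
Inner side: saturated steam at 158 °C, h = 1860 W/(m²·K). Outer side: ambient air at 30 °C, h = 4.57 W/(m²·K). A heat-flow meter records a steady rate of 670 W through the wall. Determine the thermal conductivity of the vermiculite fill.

k ≈ 0.07 W/(m·K)

Model the wall as resistances in series:
R_inner film = 1/(h_i·A) = 1/(1860×10.5) = 5.12×10^-5 K/W
R_copper = L/(kA) = 0.0007/(382×10.5) = 1.745×10^-7 K/W
R_outer film = 1/(h_o·A) = 1/(4.57×10.5) = 0.02084 K/W
Sum of known resistances R_other = 0.02089 K/W
Total R = ΔT/Q = 128/670 = 0.191 K/W
R_vermiculite fill = R_total − R_other = 0.1702 K/W
k = L/(R·A) = 0.125/(0.1702×10.5)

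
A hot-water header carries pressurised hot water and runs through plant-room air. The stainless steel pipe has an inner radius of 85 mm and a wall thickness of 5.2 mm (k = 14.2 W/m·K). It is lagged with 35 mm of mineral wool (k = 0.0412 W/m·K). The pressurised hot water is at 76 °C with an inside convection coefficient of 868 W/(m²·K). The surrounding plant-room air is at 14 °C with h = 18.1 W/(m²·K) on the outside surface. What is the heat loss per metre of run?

Per-layer cylindrical resistances, series-summed:
R_inner film = 1/(h_i·2πr₁L) = 1/(868×2π×0.085×1) = 0.002157 K/W
R_stainless steel pipe wall = ln(90.2/85)/(2π×14.2×1) = 6.655×10^-4 K/W
R_mineral wool = ln(125.2/90.2)/(2π×0.0412×1) = 1.267 K/W
R_outer film = 1/(h_o·2πr_oL) = 1/(18.1×2π×0.1252×1) = 0.07023 K/W
R_total = 1.34 K/W
Q = ΔT/R_total = 62/1.34

q′ ≈ 46.3 W/m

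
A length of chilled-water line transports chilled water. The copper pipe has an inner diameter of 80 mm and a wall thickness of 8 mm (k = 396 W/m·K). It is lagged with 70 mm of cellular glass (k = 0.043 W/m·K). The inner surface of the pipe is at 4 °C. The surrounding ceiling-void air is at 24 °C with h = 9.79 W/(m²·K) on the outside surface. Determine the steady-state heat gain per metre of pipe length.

Treating each annulus and film as a series resistance:
R_copper pipe wall = ln(48/40)/(2π×396×1) = 7.328×10^-5 K/W
R_cellular glass = ln(118/48)/(2π×0.043×1) = 3.329 K/W
R_outer film = 1/(h_o·2πr_oL) = 1/(9.79×2π×0.118×1) = 0.1378 K/W
R_total = 3.467 K/W
Q = ΔT/R_total = 20/3.467

q′ ≈ 5.77 W/m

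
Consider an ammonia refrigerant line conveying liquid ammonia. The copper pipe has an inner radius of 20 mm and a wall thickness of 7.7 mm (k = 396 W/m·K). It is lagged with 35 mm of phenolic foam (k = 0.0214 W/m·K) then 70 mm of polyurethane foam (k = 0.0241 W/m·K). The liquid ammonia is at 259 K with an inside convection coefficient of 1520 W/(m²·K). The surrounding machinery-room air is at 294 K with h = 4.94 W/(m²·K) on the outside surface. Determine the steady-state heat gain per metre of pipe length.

Radial resistances (cylindrical: R_cond = ln(r_o/r_i)/(2πkL), R_conv = 1/(h·2πrL)):
R_inner film = 1/(h_i·2πr₁L) = 1/(1520×2π×0.02×1) = 0.005235 K/W
R_copper pipe wall = ln(27.7/20)/(2π×396×1) = 1.309×10^-4 K/W
R_phenolic foam = ln(62.7/27.7)/(2π×0.0214×1) = 6.076 K/W
R_polyurethane foam = ln(132.7/62.7)/(2π×0.0241×1) = 4.951 K/W
R_outer film = 1/(h_o·2πr_oL) = 1/(4.94×2π×0.1327×1) = 0.2428 K/W
R_total = 11.27 K/W
Q = ΔT/R_total = 35/11.27

q′ ≈ 3.1 W/m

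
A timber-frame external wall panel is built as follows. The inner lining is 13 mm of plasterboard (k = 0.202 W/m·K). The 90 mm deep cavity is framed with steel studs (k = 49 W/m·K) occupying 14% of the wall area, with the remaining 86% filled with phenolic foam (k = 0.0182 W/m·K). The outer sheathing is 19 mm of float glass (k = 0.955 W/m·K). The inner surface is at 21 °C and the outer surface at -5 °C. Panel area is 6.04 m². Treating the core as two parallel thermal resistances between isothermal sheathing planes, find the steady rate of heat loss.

Sheathing layers in series; stud and cavity paths in parallel between them.
R_inner = 0.013/(0.202×6.04) = 0.01066 K/W
R_stud  = 0.09/(49×0.14×6.04) = 0.002172 K/W
R_cav   = 0.09/(0.0182×0.86×6.04) = 0.952 K/W
1/R_core = 1/R_stud + 1/R_cav → R_core = 0.002167 K/W
R_outer = 0.019/(0.955×6.04) = 0.003294 K/W
R_total = 0.01612 K/W
Q = ΔT/R_total = 26/0.01612

Q ≈ 1610 W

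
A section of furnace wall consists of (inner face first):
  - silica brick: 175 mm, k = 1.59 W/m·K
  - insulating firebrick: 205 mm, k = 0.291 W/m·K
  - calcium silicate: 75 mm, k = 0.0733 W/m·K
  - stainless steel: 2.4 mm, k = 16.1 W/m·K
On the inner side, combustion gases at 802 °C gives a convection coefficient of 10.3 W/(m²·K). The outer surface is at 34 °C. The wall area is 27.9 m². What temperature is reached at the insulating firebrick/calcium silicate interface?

Thermal resistances in series:
R_inner film = 1/(h_i·A) = 1/(10.3×27.9) = 0.00348 K/W
R_silica brick = L/(kA) = 0.175/(1.59×27.9) = 0.003945 K/W
R_insulating firebrick = L/(kA) = 0.205/(0.291×27.9) = 0.02525 K/W
R_calcium silicate = L/(kA) = 0.075/(0.0733×27.9) = 0.03667 K/W
R_stainless steel = L/(kA) = 0.0024/(16.1×27.9) = 5.343×10^-6 K/W
R_total = 0.06935 K/W;  Q = ΔT/R_total = 768/0.06935 = 11070 W
T_interface = T_inner − Q·ΣR(inner→interface) = 802 − 11100×0.03267

T ≈ 440 °C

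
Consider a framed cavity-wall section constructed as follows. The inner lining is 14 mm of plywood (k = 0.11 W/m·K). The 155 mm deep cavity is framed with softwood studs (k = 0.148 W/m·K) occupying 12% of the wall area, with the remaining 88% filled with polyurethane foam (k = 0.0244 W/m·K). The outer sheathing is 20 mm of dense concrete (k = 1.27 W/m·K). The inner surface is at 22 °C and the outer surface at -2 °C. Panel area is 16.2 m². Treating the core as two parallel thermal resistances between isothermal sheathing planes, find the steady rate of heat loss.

Sheathing layers in series; stud and cavity paths in parallel between them.
R_inner = 0.014/(0.11×16.2) = 0.007856 K/W
R_stud  = 0.155/(0.148×0.12×16.2) = 0.5387 K/W
R_cav   = 0.155/(0.0244×0.88×16.2) = 0.4456 K/W
1/R_core = 1/R_stud + 1/R_cav → R_core = 0.2439 K/W
R_outer = 0.02/(1.27×16.2) = 9.721×10^-4 K/W
R_total = 0.2527 K/W
Q = ΔT/R_total = 24/0.2527

Q ≈ 95 W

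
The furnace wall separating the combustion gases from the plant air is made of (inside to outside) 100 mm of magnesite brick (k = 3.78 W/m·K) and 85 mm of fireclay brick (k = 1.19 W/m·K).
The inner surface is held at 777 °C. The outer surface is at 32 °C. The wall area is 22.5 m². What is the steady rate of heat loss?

Series thermal resistances:
R_magnesite brick = L/(kA) = 0.1/(3.78×22.5) = 0.001176 K/W
R_fireclay brick = L/(kA) = 0.085/(1.19×22.5) = 0.003175 K/W
R_total = 0.00435 K/W
Q = ΔT / R_total = 745 / 0.00435

Q ≈ 171000 W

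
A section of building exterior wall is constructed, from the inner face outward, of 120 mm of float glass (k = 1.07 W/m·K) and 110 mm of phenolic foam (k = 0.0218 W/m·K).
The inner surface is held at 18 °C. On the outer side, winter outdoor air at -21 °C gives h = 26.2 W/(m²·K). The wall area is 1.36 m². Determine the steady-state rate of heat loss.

Q ≈ 10.2 W

Model the wall as resistances in series:
R_float glass = L/(kA) = 0.12/(1.07×1.36) = 0.08246 K/W
R_phenolic foam = L/(kA) = 0.11/(0.0218×1.36) = 3.71 K/W
R_outer film = 1/(h_o·A) = 1/(26.2×1.36) = 0.02806 K/W
R_total = 3.821 K/W
Q = ΔT / R_total = 39 / 3.821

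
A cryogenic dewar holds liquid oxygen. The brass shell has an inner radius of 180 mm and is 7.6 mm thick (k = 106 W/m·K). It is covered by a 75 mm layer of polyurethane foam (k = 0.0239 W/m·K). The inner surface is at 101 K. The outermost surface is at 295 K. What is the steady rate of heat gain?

Radial (spherical) resistances in series:
R_brass shell = (1/0.18 − 1/0.1876)/(4π×106) = 1.69×10^-4 K/W
R_polyurethane foam = (1/0.1876 − 1/0.2626)/(4π×0.0239) = 5.069 K/W
R_total = 5.069 K/W
Q = ΔT/R_total = 194/5.069

Q ≈ 38.3 W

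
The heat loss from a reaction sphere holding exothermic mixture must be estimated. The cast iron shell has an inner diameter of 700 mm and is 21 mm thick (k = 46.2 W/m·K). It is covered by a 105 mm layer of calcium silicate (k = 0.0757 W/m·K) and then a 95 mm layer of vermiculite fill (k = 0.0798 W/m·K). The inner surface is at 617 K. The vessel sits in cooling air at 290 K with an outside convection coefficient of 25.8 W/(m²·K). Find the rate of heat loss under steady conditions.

Q ≈ 333 W

Spherical conduction: R = (1/r_in − 1/r_out)/(4πk) per layer; series-sum.
R_cast iron shell = (1/0.35 − 1/0.371)/(4π×46.2) = 2.786×10^-4 K/W
R_calcium silicate = (1/0.371 − 1/0.476)/(4π×0.0757) = 0.625 K/W
R_vermiculite fill = (1/0.476 − 1/0.571)/(4π×0.0798) = 0.3486 K/W
R_outer film = 1/(h·4πr_o²) = 1/(25.8×4π×0.571²) = 0.00946 K/W
R_total = 0.9833 K/W
Q = ΔT/R_total = 327/0.9833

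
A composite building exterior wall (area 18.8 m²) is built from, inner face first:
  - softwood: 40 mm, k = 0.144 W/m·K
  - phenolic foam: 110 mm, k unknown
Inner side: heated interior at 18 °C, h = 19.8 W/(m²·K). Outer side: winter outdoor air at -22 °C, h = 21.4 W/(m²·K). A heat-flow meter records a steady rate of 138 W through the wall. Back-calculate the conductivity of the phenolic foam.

Series thermal resistances:
R_inner film = 1/(h_i·A) = 1/(19.8×18.8) = 0.002686 K/W
R_softwood = L/(kA) = 0.04/(0.144×18.8) = 0.01478 K/W
R_outer film = 1/(h_o·A) = 1/(21.4×18.8) = 0.002486 K/W
Sum of known resistances R_other = 0.01995 K/W
Total R = ΔT/Q = 40/138 = 0.2899 K/W
R_phenolic foam = R_total − R_other = 0.2699 K/W
k = L/(R·A) = 0.11/(0.2699×18.8)

k ≈ 0.0217 W/(m·K)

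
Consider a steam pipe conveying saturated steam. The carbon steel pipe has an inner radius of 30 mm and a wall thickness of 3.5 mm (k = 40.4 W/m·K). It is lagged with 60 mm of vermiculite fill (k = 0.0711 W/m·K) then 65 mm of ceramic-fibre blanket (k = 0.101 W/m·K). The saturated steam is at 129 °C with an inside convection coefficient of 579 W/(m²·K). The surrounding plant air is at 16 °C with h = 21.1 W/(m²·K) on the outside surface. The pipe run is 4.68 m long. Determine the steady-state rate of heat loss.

Q ≈ 166 W

Radial resistances (cylindrical: R_cond = ln(r_o/r_i)/(2πkL), R_conv = 1/(h·2πrL)):
R_inner film = 1/(h_i·2πr₁L) = 1/(579×2π×0.03×4.68) = 0.001958 K/W
R_carbon steel pipe wall = ln(33.5/30)/(2π×40.4×4.68) = 9.289×10^-5 K/W
R_vermiculite fill = ln(93.5/33.5)/(2π×0.0711×4.68) = 0.4909 K/W
R_ceramic-fibre blanket = ln(158.5/93.5)/(2π×0.101×4.68) = 0.1777 K/W
R_outer film = 1/(h_o·2πr_oL) = 1/(21.1×2π×0.1585×4.68) = 0.01017 K/W
R_total = 0.6809 K/W
Q = ΔT/R_total = 113/0.6809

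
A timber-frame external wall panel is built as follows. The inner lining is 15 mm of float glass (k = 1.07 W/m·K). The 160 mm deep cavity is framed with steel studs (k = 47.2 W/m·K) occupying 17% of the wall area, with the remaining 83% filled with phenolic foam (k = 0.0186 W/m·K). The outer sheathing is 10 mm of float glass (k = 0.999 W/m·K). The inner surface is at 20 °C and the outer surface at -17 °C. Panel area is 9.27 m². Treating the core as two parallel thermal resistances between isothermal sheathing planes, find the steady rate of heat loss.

Sheathing layers in series; stud and cavity paths in parallel between them.
R_inner = 0.015/(1.07×9.27) = 0.001512 K/W
R_stud  = 0.16/(47.2×0.17×9.27) = 0.002151 K/W
R_cav   = 0.16/(0.0186×0.83×9.27) = 1.118 K/W
1/R_core = 1/R_stud + 1/R_cav → R_core = 0.002147 K/W
R_outer = 0.01/(0.999×9.27) = 0.00108 K/W
R_total = 0.004739 K/W
Q = ΔT/R_total = 37/0.004739

Q ≈ 7810 W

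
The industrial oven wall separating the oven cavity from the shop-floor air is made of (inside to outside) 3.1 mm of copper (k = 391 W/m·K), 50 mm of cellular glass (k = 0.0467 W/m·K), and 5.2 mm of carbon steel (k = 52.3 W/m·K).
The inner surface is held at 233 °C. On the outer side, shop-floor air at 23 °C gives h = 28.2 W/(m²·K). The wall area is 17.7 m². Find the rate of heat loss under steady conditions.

Thermal resistances in series:
R_copper = L/(kA) = 0.0031/(391×17.7) = 4.479×10^-7 K/W
R_cellular glass = L/(kA) = 0.05/(0.0467×17.7) = 0.06049 K/W
R_carbon steel = L/(kA) = 0.0052/(52.3×17.7) = 5.617×10^-6 K/W
R_outer film = 1/(h_o·A) = 1/(28.2×17.7) = 0.002003 K/W
R_total = 0.0625 K/W
Q = ΔT / R_total = 210 / 0.0625

Q ≈ 3360 W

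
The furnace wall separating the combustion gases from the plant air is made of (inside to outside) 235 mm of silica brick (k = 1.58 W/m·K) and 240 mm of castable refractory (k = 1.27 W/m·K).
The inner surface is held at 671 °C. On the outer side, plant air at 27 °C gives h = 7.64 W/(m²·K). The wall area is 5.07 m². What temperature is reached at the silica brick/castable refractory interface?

T ≈ 467 °C

Treating each layer as a thermal resistance in series:
R_silica brick = L/(kA) = 0.235/(1.58×5.07) = 0.02934 K/W
R_castable refractory = L/(kA) = 0.24/(1.27×5.07) = 0.03727 K/W
R_outer film = 1/(h_o·A) = 1/(7.64×5.07) = 0.02582 K/W
R_total = 0.09243 K/W;  Q = ΔT/R_total = 644/0.09243 = 6968 W
T_interface = T_inner − Q·ΣR(inner→interface) = 671 − 6970×0.02934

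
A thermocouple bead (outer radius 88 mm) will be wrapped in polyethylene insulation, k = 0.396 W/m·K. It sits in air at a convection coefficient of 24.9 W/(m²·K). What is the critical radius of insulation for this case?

r_cr ≈ 31.8 mm

For a sphere r_cr = 2k/h = 2×0.396/24.9
r_cr = 31.8 mm; since the bare radius (88 mm) is above r_cr, any added insulation will reduce heat loss.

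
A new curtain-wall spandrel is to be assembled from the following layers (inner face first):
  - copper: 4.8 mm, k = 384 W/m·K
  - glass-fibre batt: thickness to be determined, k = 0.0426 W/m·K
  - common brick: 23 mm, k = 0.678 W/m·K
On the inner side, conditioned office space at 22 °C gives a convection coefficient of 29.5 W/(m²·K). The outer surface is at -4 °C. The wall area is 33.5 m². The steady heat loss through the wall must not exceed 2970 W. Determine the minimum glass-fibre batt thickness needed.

L ≈ 9.6 mm

Treating each layer as a thermal resistance in series:
R_inner film = 1/(h_i·A) = 1/(29.5×33.5) = 0.001012 K/W
R_copper = L/(kA) = 0.0048/(384×33.5) = 3.731×10^-7 K/W
R_common brick = L/(kA) = 0.023/(0.678×33.5) = 0.001013 K/W
Sum of the known resistances R_other = 0.002025 K/W
Required total resistance R_tot = ΔT/Q_allow = 26/2970 = 0.008754 K/W
R_glass-fibre batt = R_tot − R_other = 0.006729 K/W
L = R·k·A = 0.006729×0.0426×33.5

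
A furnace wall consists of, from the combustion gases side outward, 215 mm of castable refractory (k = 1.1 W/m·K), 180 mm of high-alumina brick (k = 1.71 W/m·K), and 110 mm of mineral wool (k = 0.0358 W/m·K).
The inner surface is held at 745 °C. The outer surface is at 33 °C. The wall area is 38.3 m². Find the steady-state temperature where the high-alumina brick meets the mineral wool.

T ≈ 682 °C

Thermal resistances in series:
R_castable refractory = L/(kA) = 0.215/(1.1×38.3) = 0.005103 K/W
R_high-alumina brick = L/(kA) = 0.18/(1.71×38.3) = 0.002748 K/W
R_mineral wool = L/(kA) = 0.11/(0.0358×38.3) = 0.08023 K/W
R_total = 0.08808 K/W;  Q = ΔT/R_total = 712/0.08808 = 8084 W
T_interface = T_inner − Q·ΣR(inner→interface) = 745 − 8080×0.007852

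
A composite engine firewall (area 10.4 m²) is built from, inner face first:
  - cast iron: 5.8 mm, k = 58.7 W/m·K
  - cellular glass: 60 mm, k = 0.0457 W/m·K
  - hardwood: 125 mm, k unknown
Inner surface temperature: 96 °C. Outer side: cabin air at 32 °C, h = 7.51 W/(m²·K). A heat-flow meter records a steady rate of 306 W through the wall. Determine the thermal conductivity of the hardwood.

Model the wall as resistances in series:
R_cast iron = L/(kA) = 0.0058/(58.7×10.4) = 9.501×10^-6 K/W
R_cellular glass = L/(kA) = 0.06/(0.0457×10.4) = 0.1262 K/W
R_outer film = 1/(h_o·A) = 1/(7.51×10.4) = 0.0128 K/W
Sum of known resistances R_other = 0.1391 K/W
Total R = ΔT/Q = 64/306 = 0.2092 K/W
R_hardwood = R_total − R_other = 0.0701 K/W
k = L/(R·A) = 0.125/(0.0701×10.4)

k ≈ 0.171 W/(m·K)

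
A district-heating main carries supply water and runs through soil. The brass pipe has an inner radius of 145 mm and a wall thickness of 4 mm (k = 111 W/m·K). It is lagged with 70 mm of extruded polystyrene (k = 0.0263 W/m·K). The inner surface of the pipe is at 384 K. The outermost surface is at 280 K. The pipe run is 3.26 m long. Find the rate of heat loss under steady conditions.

Q ≈ 145 W

Radial resistances (cylindrical: R_cond = ln(r_o/r_i)/(2πkL), R_conv = 1/(h·2πrL)):
R_brass pipe wall = ln(149/145)/(2π×111×3.26) = 1.197×10^-5 K/W
R_extruded polystyrene = ln(219/149)/(2π×0.0263×3.26) = 0.7149 K/W
R_total = 0.7149 K/W
Q = ΔT/R_total = 104/0.7149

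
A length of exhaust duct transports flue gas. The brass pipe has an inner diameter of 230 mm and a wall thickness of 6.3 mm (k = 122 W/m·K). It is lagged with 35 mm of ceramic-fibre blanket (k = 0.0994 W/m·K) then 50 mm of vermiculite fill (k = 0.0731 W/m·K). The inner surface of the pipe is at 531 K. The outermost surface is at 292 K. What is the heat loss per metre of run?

q′ ≈ 237 W/m

Radial resistances (cylindrical: R_cond = ln(r_o/r_i)/(2πkL), R_conv = 1/(h·2πrL)):
R_brass pipe wall = ln(121.3/115)/(2π×122×1) = 6.958×10^-5 K/W
R_ceramic-fibre blanket = ln(156.3/121.3)/(2π×0.0994×1) = 0.4059 K/W
R_vermiculite fill = ln(206.3/156.3)/(2π×0.0731×1) = 0.6043 K/W
R_total = 1.01 K/W
Q = ΔT/R_total = 239/1.01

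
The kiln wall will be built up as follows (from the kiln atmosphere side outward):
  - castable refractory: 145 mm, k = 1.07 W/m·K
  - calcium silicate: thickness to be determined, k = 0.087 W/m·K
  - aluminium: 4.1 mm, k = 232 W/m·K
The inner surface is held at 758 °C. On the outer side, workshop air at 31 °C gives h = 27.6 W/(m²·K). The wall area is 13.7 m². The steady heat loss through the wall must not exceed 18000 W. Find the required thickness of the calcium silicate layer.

L ≈ 33.2 mm

Using the resistance-network approach (series):
R_castable refractory = L/(kA) = 0.145/(1.07×13.7) = 0.009892 K/W
R_aluminium = L/(kA) = 0.0041/(232×13.7) = 1.29×10^-6 K/W
R_outer film = 1/(h_o·A) = 1/(27.6×13.7) = 0.002645 K/W
Sum of the known resistances R_other = 0.01254 K/W
Required total resistance R_tot = ΔT/Q_allow = 727/18000 = 0.04039 K/W
R_calcium silicate = R_tot − R_other = 0.02785 K/W
L = R·k·A = 0.02785×0.087×13.7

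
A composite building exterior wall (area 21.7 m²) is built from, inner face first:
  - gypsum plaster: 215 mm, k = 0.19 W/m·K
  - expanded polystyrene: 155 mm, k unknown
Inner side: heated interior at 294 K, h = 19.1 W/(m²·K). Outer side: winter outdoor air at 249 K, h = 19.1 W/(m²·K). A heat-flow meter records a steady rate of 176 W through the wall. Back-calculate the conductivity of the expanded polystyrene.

Model the wall as resistances in series:
R_inner film = 1/(h_i·A) = 1/(19.1×21.7) = 0.002413 K/W
R_gypsum plaster = L/(kA) = 0.215/(0.19×21.7) = 0.05215 K/W
R_outer film = 1/(h_o·A) = 1/(19.1×21.7) = 0.002413 K/W
Sum of known resistances R_other = 0.05697 K/W
Total R = ΔT/Q = 45/176 = 0.2557 K/W
R_expanded polystyrene = R_total − R_other = 0.1987 K/W
k = L/(R·A) = 0.155/(0.1987×21.7)

k ≈ 0.0359 W/(m·K)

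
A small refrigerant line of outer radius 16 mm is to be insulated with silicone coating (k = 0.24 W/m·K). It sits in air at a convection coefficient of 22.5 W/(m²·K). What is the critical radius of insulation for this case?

For a cylinder r_cr = k/h = 0.24/22.5
r_cr = 10.7 mm; since the bare radius (16 mm) is above r_cr, any added insulation will reduce heat loss.

r_cr ≈ 10.7 mm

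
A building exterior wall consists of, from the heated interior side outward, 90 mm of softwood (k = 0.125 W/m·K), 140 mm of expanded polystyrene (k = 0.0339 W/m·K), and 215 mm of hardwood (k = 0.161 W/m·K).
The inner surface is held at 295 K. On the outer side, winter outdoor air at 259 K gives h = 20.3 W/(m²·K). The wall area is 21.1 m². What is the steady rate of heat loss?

Q ≈ 122 W

Thermal resistances in series:
R_softwood = L/(kA) = 0.09/(0.125×21.1) = 0.03412 K/W
R_expanded polystyrene = L/(kA) = 0.14/(0.0339×21.1) = 0.1957 K/W
R_hardwood = L/(kA) = 0.215/(0.161×21.1) = 0.06329 K/W
R_outer film = 1/(h_o·A) = 1/(20.3×21.1) = 0.002335 K/W
R_total = 0.2955 K/W
Q = ΔT / R_total = 36 / 0.2955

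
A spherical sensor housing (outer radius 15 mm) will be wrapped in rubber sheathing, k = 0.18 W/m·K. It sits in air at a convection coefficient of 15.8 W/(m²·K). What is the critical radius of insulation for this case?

r_cr ≈ 22.8 mm

For a sphere r_cr = 2k/h = 2×0.18/15.8
r_cr = 22.8 mm; since the bare radius (15 mm) is below r_cr, adding a thin layer of insulation will *increase* heat loss.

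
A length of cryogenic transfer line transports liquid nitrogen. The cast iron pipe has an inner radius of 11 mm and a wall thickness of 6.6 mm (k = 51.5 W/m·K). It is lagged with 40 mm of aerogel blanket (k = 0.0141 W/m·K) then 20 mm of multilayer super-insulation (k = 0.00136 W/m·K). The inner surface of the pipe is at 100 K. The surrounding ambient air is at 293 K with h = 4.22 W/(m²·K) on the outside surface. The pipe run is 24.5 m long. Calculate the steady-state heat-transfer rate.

Q ≈ 97 W

For a radial system each layer contributes R = ln(r_out/r_in)/(2πkL); films add R = 1/(hA).
R_cast iron pipe wall = ln(17.6/11)/(2π×51.5×24.5) = 5.929×10^-5 K/W
R_aerogel blanket = ln(57.6/17.6)/(2π×0.0141×24.5) = 0.5462 K/W
R_multilayer super-insulation = ln(77.6/57.6)/(2π×0.00136×24.5) = 1.424 K/W
R_outer film = 1/(h_o·2πr_oL) = 1/(4.22×2π×0.0776×24.5) = 0.01984 K/W
R_total = 1.99 K/W
Q = ΔT/R_total = 193/1.99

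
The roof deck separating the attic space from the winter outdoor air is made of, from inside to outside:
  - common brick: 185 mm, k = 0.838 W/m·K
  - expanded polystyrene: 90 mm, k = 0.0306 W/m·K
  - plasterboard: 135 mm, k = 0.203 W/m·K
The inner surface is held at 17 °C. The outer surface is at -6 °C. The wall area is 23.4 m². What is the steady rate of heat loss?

Q ≈ 141 W

Thermal resistances in series:
R_common brick = L/(kA) = 0.185/(0.838×23.4) = 0.009434 K/W
R_expanded polystyrene = L/(kA) = 0.09/(0.0306×23.4) = 0.1257 K/W
R_plasterboard = L/(kA) = 0.135/(0.203×23.4) = 0.02842 K/W
R_total = 0.1635 K/W
Q = ΔT / R_total = 23 / 0.1635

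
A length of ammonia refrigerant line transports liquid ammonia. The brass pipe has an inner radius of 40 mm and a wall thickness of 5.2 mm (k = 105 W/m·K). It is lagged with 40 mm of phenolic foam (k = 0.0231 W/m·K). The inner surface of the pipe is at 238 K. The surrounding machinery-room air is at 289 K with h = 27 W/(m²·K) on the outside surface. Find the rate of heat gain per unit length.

q′ ≈ 11.5 W/m

For a radial system each layer contributes R = ln(r_out/r_in)/(2πkL); films add R = 1/(hA).
R_brass pipe wall = ln(45.2/40)/(2π×105×1) = 1.853×10^-4 K/W
R_phenolic foam = ln(85.2/45.2)/(2π×0.0231×1) = 4.367 K/W
R_outer film = 1/(h_o·2πr_oL) = 1/(27×2π×0.0852×1) = 0.06919 K/W
R_total = 4.437 K/W
Q = ΔT/R_total = 51/4.437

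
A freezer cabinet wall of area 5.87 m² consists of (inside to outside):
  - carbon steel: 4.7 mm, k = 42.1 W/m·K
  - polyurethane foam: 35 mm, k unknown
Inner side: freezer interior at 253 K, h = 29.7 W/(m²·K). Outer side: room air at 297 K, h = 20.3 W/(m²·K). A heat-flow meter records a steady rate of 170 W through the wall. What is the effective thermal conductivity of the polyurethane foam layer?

Using the resistance-network approach (series):
R_inner film = 1/(h_i·A) = 1/(29.7×5.87) = 0.005736 K/W
R_carbon steel = L/(kA) = 0.0047/(42.1×5.87) = 1.902×10^-5 K/W
R_outer film = 1/(h_o·A) = 1/(20.3×5.87) = 0.008392 K/W
Sum of known resistances R_other = 0.01415 K/W
Total R = ΔT/Q = 44/170 = 0.2588 K/W
R_polyurethane foam = R_total − R_other = 0.2447 K/W
k = L/(R·A) = 0.035/(0.2447×5.87)

k ≈ 0.0244 W/(m·K)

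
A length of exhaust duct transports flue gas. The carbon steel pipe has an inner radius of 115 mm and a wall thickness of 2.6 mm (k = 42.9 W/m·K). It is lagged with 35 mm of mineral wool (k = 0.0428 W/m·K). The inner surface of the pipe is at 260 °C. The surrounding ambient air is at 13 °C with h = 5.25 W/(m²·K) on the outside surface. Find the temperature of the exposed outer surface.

T ≈ 55 °C

For a radial system each layer contributes R = ln(r_out/r_in)/(2πkL); films add R = 1/(hA).
R_carbon steel pipe wall = ln(117.6/115)/(2π×42.9×1) = 8.294×10^-5 K/W
R_mineral wool = ln(152.6/117.6)/(2π×0.0428×1) = 0.9688 K/W
R_outer film = 1/(h_o·2πr_oL) = 1/(5.25×2π×0.1526×1) = 0.1987 K/W
R_total = 1.168 K/W
Q = ΔT/R_total = 247/1.168
Q = 212 W/m
T_interface = T_inner − Q·ΣR(inner→interface) = 260 − 212×0.9689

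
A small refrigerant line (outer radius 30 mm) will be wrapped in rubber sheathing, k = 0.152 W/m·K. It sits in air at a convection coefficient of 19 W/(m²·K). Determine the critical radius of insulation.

r_cr ≈ 8 mm

For a cylinder r_cr = k/h = 0.152/19
r_cr = 8 mm; since the bare radius (30 mm) is above r_cr, any added insulation will reduce heat loss.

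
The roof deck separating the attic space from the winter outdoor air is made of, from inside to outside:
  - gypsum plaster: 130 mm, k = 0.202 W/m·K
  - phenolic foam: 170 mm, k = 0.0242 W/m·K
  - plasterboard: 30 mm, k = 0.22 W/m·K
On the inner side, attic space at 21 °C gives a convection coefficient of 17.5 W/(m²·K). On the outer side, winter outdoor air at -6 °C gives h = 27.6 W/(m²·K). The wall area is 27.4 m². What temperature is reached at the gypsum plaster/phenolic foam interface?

Treating each layer as a thermal resistance in series:
R_inner film = 1/(h_i·A) = 1/(17.5×27.4) = 0.002086 K/W
R_gypsum plaster = L/(kA) = 0.13/(0.202×27.4) = 0.02349 K/W
R_phenolic foam = L/(kA) = 0.17/(0.0242×27.4) = 0.2564 K/W
R_plasterboard = L/(kA) = 0.03/(0.22×27.4) = 0.004977 K/W
R_outer film = 1/(h_o·A) = 1/(27.6×27.4) = 0.001322 K/W
R_total = 0.2883 K/W;  Q = ΔT/R_total = 27/0.2883 = 93.67 W
T_interface = T_inner − Q·ΣR(inner→interface) = 21 − 93.7×0.02557

T ≈ 18.6 °C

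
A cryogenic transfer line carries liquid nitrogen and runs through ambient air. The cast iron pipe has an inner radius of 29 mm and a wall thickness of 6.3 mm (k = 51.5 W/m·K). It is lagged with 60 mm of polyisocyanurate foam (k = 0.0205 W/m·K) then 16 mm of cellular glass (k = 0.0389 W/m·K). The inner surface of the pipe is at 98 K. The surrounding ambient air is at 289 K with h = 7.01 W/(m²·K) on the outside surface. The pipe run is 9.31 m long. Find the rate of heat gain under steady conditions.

Q ≈ 208 W

Treating each annulus and film as a series resistance:
R_cast iron pipe wall = ln(35.3/29)/(2π×51.5×9.31) = 6.526×10^-5 K/W
R_polyisocyanurate foam = ln(95.3/35.3)/(2π×0.0205×9.31) = 0.8282 K/W
R_cellular glass = ln(111.3/95.3)/(2π×0.0389×9.31) = 0.0682 K/W
R_outer film = 1/(h_o·2πr_oL) = 1/(7.01×2π×0.1113×9.31) = 0.02191 K/W
R_total = 0.9184 K/W
Q = ΔT/R_total = 191/0.9184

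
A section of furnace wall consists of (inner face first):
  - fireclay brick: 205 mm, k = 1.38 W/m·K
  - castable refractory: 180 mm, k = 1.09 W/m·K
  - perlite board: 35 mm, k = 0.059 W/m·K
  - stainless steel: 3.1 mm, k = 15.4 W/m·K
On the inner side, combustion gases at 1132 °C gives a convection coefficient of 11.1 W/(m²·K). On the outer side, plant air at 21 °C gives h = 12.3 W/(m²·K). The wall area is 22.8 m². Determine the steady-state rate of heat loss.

Model the wall as resistances in series:
R_inner film = 1/(h_i·A) = 1/(11.1×22.8) = 0.003951 K/W
R_fireclay brick = L/(kA) = 0.205/(1.38×22.8) = 0.006515 K/W
R_castable refractory = L/(kA) = 0.18/(1.09×22.8) = 0.007243 K/W
R_perlite board = L/(kA) = 0.035/(0.059×22.8) = 0.02602 K/W
R_stainless steel = L/(kA) = 0.0031/(15.4×22.8) = 8.829×10^-6 K/W
R_outer film = 1/(h_o·A) = 1/(12.3×22.8) = 0.003566 K/W
R_total = 0.0473 K/W
Q = ΔT / R_total = 1111 / 0.0473

Q ≈ 23500 W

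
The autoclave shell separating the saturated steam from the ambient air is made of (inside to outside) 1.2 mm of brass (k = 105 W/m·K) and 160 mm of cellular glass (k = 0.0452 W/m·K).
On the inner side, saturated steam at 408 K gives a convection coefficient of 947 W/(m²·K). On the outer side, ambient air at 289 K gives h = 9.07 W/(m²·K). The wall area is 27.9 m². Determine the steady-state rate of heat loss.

Q ≈ 909 W

Treating each layer as a thermal resistance in series:
R_inner film = 1/(h_i·A) = 1/(947×27.9) = 3.785×10^-5 K/W
R_brass = L/(kA) = 0.0012/(105×27.9) = 4.096×10^-7 K/W
R_cellular glass = L/(kA) = 0.16/(0.0452×27.9) = 0.1269 K/W
R_outer film = 1/(h_o·A) = 1/(9.07×27.9) = 0.003952 K/W
R_total = 0.1309 K/W
Q = ΔT / R_total = 119 / 0.1309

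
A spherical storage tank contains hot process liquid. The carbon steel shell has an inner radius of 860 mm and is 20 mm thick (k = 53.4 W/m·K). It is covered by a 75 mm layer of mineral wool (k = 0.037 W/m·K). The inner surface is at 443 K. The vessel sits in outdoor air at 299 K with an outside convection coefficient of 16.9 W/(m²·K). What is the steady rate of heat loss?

Q ≈ 730 W

Radial (spherical) resistances in series:
R_carbon steel shell = (1/0.86 − 1/0.88)/(4π×53.4) = 3.938×10^-5 K/W
R_mineral wool = (1/0.88 − 1/0.955)/(4π×0.037) = 0.1919 K/W
R_outer film = 1/(h·4πr_o²) = 1/(16.9×4π×0.955²) = 0.005163 K/W
R_total = 0.1971 K/W
Q = ΔT/R_total = 144/0.1971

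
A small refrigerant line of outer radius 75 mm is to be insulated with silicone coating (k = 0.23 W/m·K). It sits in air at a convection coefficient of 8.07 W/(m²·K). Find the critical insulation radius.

For a cylinder r_cr = k/h = 0.23/8.07
r_cr = 28.5 mm; since the bare radius (75 mm) is above r_cr, any added insulation will reduce heat loss.

r_cr ≈ 28.5 mm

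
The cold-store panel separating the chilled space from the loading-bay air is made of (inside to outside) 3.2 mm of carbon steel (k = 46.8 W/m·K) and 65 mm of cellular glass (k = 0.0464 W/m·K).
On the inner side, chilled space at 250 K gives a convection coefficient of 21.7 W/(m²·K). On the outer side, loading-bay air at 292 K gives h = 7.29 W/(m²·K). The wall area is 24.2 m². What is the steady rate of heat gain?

Q ≈ 642 W

Model the wall as resistances in series:
R_inner film = 1/(h_i·A) = 1/(21.7×24.2) = 0.001904 K/W
R_carbon steel = L/(kA) = 0.0032/(46.8×24.2) = 2.825×10^-6 K/W
R_cellular glass = L/(kA) = 0.065/(0.0464×24.2) = 0.05789 K/W
R_outer film = 1/(h_o·A) = 1/(7.29×24.2) = 0.005668 K/W
R_total = 0.06546 K/W
Q = ΔT / R_total = 42 / 0.06546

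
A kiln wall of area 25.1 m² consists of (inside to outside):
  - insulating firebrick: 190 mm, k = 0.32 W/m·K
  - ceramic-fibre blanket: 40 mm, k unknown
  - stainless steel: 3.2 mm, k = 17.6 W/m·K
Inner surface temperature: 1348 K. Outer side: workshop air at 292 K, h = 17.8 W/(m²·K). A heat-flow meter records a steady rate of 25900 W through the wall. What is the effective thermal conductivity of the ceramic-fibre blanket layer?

Using the resistance-network approach (series):
R_insulating firebrick = L/(kA) = 0.19/(0.32×25.1) = 0.02366 K/W
R_stainless steel = L/(kA) = 0.0032/(17.6×25.1) = 7.244×10^-6 K/W
R_outer film = 1/(h_o·A) = 1/(17.8×25.1) = 0.002238 K/W
Sum of known resistances R_other = 0.0259 K/W
Total R = ΔT/Q = 1056/25900 = 0.04077 K/W
R_ceramic-fibre blanket = R_total − R_other = 0.01487 K/W
k = L/(R·A) = 0.04/(0.01487×25.1)

k ≈ 0.107 W/(m·K)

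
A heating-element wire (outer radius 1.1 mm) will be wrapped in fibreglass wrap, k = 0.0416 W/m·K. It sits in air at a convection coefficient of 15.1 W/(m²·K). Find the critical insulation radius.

r_cr ≈ 2.75 mm

For a cylinder r_cr = k/h = 0.0416/15.1
r_cr = 2.75 mm; since the bare radius (1.1 mm) is below r_cr, adding a thin layer of insulation will *increase* heat loss.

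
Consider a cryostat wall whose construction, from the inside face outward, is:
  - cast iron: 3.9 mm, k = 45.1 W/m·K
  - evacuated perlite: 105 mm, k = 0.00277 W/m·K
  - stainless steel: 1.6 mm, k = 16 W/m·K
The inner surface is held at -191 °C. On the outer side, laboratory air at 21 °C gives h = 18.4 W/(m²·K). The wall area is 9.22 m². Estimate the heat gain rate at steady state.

Model the wall as resistances in series:
R_cast iron = L/(kA) = 0.0039/(45.1×9.22) = 9.379×10^-6 K/W
R_evacuated perlite = L/(kA) = 0.105/(0.00277×9.22) = 4.111 K/W
R_stainless steel = L/(kA) = 0.0016/(16×9.22) = 1.085×10^-5 K/W
R_outer film = 1/(h_o·A) = 1/(18.4×9.22) = 0.005895 K/W
R_total = 4.117 K/W
Q = ΔT / R_total = 212 / 4.117

Q ≈ 51.5 W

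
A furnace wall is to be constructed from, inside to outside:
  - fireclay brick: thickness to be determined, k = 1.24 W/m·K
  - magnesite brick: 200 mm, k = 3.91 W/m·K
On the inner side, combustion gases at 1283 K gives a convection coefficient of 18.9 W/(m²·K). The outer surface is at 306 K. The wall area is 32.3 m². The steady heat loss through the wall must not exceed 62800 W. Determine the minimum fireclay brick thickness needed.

Model the wall as resistances in series:
R_inner film = 1/(h_i·A) = 1/(18.9×32.3) = 0.001638 K/W
R_magnesite brick = L/(kA) = 0.2/(3.91×32.3) = 0.001584 K/W
Sum of the known resistances R_other = 0.003222 K/W
Required total resistance R_tot = ΔT/Q_allow = 977/62800 = 0.01556 K/W
R_fireclay brick = R_tot − R_other = 0.01234 K/W
L = R·k·A = 0.01234×1.24×32.3

L ≈ 494 mm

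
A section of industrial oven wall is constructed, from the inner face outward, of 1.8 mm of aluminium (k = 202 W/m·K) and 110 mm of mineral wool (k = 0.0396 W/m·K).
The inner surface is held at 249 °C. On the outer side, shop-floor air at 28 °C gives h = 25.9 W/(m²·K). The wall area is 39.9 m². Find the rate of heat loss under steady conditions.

Q ≈ 3130 W

Using the resistance-network approach (series):
R_aluminium = L/(kA) = 0.0018/(202×39.9) = 2.233×10^-7 K/W
R_mineral wool = L/(kA) = 0.11/(0.0396×39.9) = 0.06962 K/W
R_outer film = 1/(h_o·A) = 1/(25.9×39.9) = 9.677×10^-4 K/W
R_total = 0.07059 K/W
Q = ΔT / R_total = 221 / 0.07059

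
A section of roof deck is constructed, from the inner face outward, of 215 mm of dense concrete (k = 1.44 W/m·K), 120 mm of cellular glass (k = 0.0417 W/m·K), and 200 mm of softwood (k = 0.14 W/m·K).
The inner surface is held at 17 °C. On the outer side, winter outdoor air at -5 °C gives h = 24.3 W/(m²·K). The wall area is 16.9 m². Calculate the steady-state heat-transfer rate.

Q ≈ 82.7 W

Series thermal resistances:
R_dense concrete = L/(kA) = 0.215/(1.44×16.9) = 0.008835 K/W
R_cellular glass = L/(kA) = 0.12/(0.0417×16.9) = 0.1703 K/W
R_softwood = L/(kA) = 0.2/(0.14×16.9) = 0.08453 K/W
R_outer film = 1/(h_o·A) = 1/(24.3×16.9) = 0.002435 K/W
R_total = 0.2661 K/W
Q = ΔT / R_total = 22 / 0.2661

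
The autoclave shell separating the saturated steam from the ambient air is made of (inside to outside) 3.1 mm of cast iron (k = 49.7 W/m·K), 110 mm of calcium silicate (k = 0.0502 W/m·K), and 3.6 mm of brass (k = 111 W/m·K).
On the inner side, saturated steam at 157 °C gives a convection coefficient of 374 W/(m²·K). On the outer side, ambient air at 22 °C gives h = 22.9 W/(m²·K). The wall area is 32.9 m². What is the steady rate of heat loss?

Thermal resistances in series:
R_inner film = 1/(h_i·A) = 1/(374×32.9) = 8.127×10^-5 K/W
R_cast iron = L/(kA) = 0.0031/(49.7×32.9) = 1.896×10^-6 K/W
R_calcium silicate = L/(kA) = 0.11/(0.0502×32.9) = 0.0666 K/W
R_brass = L/(kA) = 0.0036/(111×32.9) = 9.858×10^-7 K/W
R_outer film = 1/(h_o·A) = 1/(22.9×32.9) = 0.001327 K/W
R_total = 0.06801 K/W
Q = ΔT / R_total = 135 / 0.06801

Q ≈ 1980 W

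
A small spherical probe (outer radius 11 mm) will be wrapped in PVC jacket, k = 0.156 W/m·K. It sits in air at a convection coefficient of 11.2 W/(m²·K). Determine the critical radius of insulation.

For a sphere r_cr = 2k/h = 2×0.156/11.2
r_cr = 27.9 mm; since the bare radius (11 mm) is below r_cr, adding a thin layer of insulation will *increase* heat loss.

r_cr ≈ 27.9 mm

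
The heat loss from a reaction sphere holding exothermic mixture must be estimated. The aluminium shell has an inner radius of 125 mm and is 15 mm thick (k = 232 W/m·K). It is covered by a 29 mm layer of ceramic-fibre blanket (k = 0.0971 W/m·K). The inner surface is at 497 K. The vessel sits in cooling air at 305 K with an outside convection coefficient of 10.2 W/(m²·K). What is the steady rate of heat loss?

For a spherical shell R = (1/r₁ − 1/r₂)/(4πk); film R = 1/(h·4πr²). In series:
R_aluminium shell = (1/0.125 − 1/0.14)/(4π×232) = 2.94×10^-4 K/W
R_ceramic-fibre blanket = (1/0.14 − 1/0.169)/(4π×0.0971) = 1.005 K/W
R_outer film = 1/(h·4πr_o²) = 1/(10.2×4π×0.169²) = 0.2732 K/W
R_total = 1.278 K/W
Q = ΔT/R_total = 192/1.278

Q ≈ 150 W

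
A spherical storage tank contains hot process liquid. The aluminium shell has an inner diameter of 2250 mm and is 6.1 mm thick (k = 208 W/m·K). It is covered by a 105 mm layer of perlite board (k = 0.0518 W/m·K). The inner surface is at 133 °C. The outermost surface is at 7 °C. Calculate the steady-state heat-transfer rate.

Q ≈ 1090 W

Radial (spherical) resistances in series:
R_aluminium shell = (1/1.125 − 1/1.1311)/(4π×208) = 1.834×10^-6 K/W
R_perlite board = (1/1.1311 − 1/1.2361)/(4π×0.0518) = 0.1154 K/W
R_total = 0.1154 K/W
Q = ΔT/R_total = 126/0.1154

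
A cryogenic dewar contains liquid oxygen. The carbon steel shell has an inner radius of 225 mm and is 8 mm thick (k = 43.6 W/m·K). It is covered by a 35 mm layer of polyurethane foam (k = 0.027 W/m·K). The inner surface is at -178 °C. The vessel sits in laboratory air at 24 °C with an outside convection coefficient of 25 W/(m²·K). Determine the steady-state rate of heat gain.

Q ≈ 119 W

Spherical conduction: R = (1/r_in − 1/r_out)/(4πk) per layer; series-sum.
R_carbon steel shell = (1/0.225 − 1/0.233)/(4π×43.6) = 2.785×10^-4 K/W
R_polyurethane foam = (1/0.233 − 1/0.268)/(4π×0.027) = 1.652 K/W
R_outer film = 1/(h·4πr_o²) = 1/(25×4π×0.268²) = 0.04432 K/W
R_total = 1.697 K/W
Q = ΔT/R_total = 202/1.697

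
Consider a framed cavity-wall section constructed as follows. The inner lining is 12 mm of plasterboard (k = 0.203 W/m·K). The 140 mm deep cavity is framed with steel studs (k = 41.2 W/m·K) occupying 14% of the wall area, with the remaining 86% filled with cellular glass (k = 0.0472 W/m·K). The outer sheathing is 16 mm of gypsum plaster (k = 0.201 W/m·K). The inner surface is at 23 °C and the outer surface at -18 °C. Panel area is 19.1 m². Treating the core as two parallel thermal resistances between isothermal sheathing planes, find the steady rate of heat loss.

Q ≈ 4810 W

Sheathing layers in series; stud and cavity paths in parallel between them.
R_inner = 0.012/(0.203×19.1) = 0.003095 K/W
R_stud  = 0.14/(41.2×0.14×19.1) = 0.001271 K/W
R_cav   = 0.14/(0.0472×0.86×19.1) = 0.1806 K/W
1/R_core = 1/R_stud + 1/R_cav → R_core = 0.001262 K/W
R_outer = 0.016/(0.201×19.1) = 0.004168 K/W
R_total = 0.008524 K/W
Q = ΔT/R_total = 41/0.008524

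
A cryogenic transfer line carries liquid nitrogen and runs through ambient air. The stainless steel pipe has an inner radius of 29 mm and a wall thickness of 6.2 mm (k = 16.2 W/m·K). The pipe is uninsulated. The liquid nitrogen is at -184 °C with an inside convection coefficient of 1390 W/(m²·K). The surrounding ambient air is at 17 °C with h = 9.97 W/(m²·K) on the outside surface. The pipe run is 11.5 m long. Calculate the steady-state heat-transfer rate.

Q ≈ 5030 W

Cylindrical conduction, so R = ln(r₂/r₁)/(2πkL) per layer, in series:
R_inner film = 1/(h_i·2πr₁L) = 1/(1390×2π×0.029×11.5) = 3.433×10^-4 K/W
R_stainless steel pipe wall = ln(35.2/29)/(2π×16.2×11.5) = 1.655×10^-4 K/W
R_outer film = 1/(h_o·2πr_oL) = 1/(9.97×2π×0.0352×11.5) = 0.03944 K/W
R_total = 0.03994 K/W
Q = ΔT/R_total = 201/0.03994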